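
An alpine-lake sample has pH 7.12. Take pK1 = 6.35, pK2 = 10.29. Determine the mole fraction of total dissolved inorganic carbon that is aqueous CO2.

α₀ = 1 / (1 + K1/[H⁺] + K1K2/[H⁺]²) = 1 / (1 + 10^+0.77 + 10^-2.40)
   = 1 / (1 + 5.8884 + 0.0039811) = 1/6.8924 = 0.1451

α₀ = 0.145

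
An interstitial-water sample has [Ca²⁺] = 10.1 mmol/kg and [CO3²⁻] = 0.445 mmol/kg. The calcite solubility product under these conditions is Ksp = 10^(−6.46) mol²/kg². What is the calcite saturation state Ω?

Ksp = 10^(−6.46) = 3.467×10^-7
Ω = [Ca²⁺][CO3²⁻]/Ksp = (10.1×10^-3)(0.445×10^-3) / 3.467×10^-7 = 13.0

Ω = 13.0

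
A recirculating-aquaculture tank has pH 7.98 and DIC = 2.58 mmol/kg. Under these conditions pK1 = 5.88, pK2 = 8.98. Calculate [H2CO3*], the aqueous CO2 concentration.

[CO2*] = 18.5 μmol/kg

α₀ = 1 / (1 + K1/[H⁺] + K1K2/[H⁺]²) = 1 / (1 + 10^+2.10 + 10^+1.10)
   = 1 / (1 + 125.89 + 12.589) = 1/139.48 = 0.007169
[CO2*] = α₀ × DIC = 0.007169 × 2.58 = 0.0185 mmol/kg = 18.5 μmol/kg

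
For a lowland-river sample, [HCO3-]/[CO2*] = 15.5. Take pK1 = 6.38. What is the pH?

From K1 = [H⁺][HCO3-]/[CO2*]:  pH = pK1 + log₁₀([HCO3-]/[CO2*])
log₁₀(15.5) = +1.190
pH = 6.38 + (+1.190) = 7.57

pH = 7.57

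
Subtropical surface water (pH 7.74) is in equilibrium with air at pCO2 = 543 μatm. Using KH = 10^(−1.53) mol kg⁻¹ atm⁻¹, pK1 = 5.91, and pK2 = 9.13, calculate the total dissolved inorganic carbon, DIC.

DIC = 1.14 mmol/kg

[CO2*] = KH · pCO2 = 10^(−1.53) × 543×10^-6 = 1.603×10^-5 mol/kg
α₀ = 1/(1 + K1/[H⁺] + K1K2/[H⁺]²) = 1/(1 + 10^+1.83 + 10^+0.44) = 0.01401
DIC = [CO2*]/α₀ = 1.603×10^-5 / 0.01401 = 1.14 mmol/kg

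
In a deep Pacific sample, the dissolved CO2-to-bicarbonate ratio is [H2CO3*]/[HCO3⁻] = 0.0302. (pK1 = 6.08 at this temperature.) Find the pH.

pH = 7.60

From K1 = [H⁺][HCO3⁻]/[H2CO3*]:  pH = pK1 − log₁₀([H2CO3*]/[HCO3⁻])
log₁₀(0.0302) = -1.520
pH = 6.08 − (-1.520) = 7.60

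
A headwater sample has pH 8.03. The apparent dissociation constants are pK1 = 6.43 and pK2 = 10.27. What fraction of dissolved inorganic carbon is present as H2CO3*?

α₀ = 1 / (1 + K1/[H⁺] + K1K2/[H⁺]²) = 1 / (1 + 10^+1.60 + 10^-0.64)
   = 1 / (1 + 39.811 + 0.22909) = 1/41.040 = 0.02437

α₀ = 0.0244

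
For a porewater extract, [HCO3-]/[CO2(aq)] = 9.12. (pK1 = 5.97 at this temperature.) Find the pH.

From K1 = [H⁺][HCO3-]/[CO2(aq)]:  pH = pK1 + log₁₀([HCO3-]/[CO2(aq)])
log₁₀(9.12) = +0.960
pH = 5.97 + (+0.960) = 6.93

pH = 6.93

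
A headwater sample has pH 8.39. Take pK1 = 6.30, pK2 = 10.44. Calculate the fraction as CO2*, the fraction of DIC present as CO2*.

α₀ = 1 / (1 + K1/[H⁺] + K1K2/[H⁺]²) = 1 / (1 + 10^+2.09 + 10^+0.04)
   = 1 / (1 + 123.03 + 1.0965) = 1/125.12 = 0.007992

α₀ = 0.00799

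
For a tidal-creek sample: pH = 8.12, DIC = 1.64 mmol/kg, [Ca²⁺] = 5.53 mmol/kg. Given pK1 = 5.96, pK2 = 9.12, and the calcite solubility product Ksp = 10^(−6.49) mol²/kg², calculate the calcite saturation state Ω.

Ω = 2.53

α₂ = 1 / (1 + [H⁺]/K2 + [H⁺]²/(K1K2)) = 1 / (1 + 10^+1.00 + 10^-1.16)
   = 1 / (1 + 10.000 + 0.069183) = 1/11.069 = 0.09034
[CO3²⁻] = α₂ × DIC = 0.09034 × 1.64 = 0.1482 mmol/kg
Ksp = 10^(−6.49) = 3.236×10^-7
Ω = [Ca²⁺][CO3²⁻]/Ksp = (5.53×10^-3)(1.482×10^-4) / 3.236×10^-7 = 2.53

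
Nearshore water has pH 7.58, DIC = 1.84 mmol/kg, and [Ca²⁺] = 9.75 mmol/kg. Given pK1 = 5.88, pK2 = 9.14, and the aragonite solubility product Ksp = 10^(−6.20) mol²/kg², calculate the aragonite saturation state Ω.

α₂ = 1 / (1 + [H⁺]/K2 + [H⁺]²/(K1K2)) = 1 / (1 + 10^+1.56 + 10^-0.14)
   = 1 / (1 + 36.308 + 0.72444) = 1/38.032 = 0.02629
[CO3²⁻] = α₂ × DIC = 0.02629 × 1.84 = 0.04838 mmol/kg
Ksp = 10^(−6.20) = 6.310×10^-7
Ω = [Ca²⁺][CO3²⁻]/Ksp = (9.75×10^-3)(4.838×10^-5) / 6.310×10^-7 = 0.748

Ω = 0.748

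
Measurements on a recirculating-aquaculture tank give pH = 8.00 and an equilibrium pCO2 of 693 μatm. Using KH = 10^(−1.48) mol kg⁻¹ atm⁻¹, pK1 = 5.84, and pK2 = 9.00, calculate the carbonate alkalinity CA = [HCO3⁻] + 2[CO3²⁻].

CA = 3.98 mmol/kg

[CO2*] = KH · pCO2 = 10^(−1.48) × 693×10^-6 = 2.295×10^-5 mol/kg
α₀ = 1/(1 + K1/[H⁺] + K1K2/[H⁺]²) = 1/(1 + 10^+2.16 + 10^+1.16) = 0.006250
DIC = [CO2*]/α₀ = 2.295×10^-5 / 0.006250 = 3.672 mmol/kg
CA = (α₁ + 2α₂)·DIC = (0.9034 + 2×0.09034) × 3.672 = 3.98 mmol/kg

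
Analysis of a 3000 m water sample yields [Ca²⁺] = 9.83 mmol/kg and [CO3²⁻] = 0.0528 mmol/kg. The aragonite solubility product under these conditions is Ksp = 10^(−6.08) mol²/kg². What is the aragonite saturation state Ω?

Ω = 0.624

Ksp = 10^(−6.08) = 8.318×10^-7
Ω = [Ca²⁺][CO3²⁻]/Ksp = (9.83×10^-3)(0.0528×10^-3) / 8.318×10^-7 = 0.624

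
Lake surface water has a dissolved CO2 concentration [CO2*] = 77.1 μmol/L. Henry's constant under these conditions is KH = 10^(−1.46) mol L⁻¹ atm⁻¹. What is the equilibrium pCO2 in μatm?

KH = 10^(−1.46) = 3.467×10^-2 mol L⁻¹ atm⁻¹
pCO2 = [CO2*]/KH = 77.1×10^-6 / 3.467×10^-2 = 2.22×10^-3 atm = 2220 μatm

pCO2 = 2220 μatm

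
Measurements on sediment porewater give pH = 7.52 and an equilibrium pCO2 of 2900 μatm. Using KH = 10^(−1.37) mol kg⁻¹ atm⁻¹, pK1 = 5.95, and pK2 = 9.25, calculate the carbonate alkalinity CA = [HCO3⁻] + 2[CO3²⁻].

CA = 4.77 mmol/kg

[CO2*] = KH · pCO2 = 10^(−1.37) × 2900×10^-6 = 1.237×10^-4 mol/kg
α₀ = 1/(1 + K1/[H⁺] + K1K2/[H⁺]²) = 1/(1 + 10^+1.57 + 10^-0.16) = 0.02574
DIC = [CO2*]/α₀ = 1.237×10^-4 / 0.02574 = 4.805 mmol/kg
CA = (α₁ + 2α₂)·DIC = (0.9564 + 2×0.01781) × 4.805 = 4.77 mmol/kg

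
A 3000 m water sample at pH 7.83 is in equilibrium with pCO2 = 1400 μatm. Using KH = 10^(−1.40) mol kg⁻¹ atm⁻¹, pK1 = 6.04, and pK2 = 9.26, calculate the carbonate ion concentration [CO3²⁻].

[CO3²⁻] = 0.128 mmol/kg

[CO2*] = KH · pCO2 = 10^(−1.40) × 1400×10^-6 = 5.574×10^-5 mol/kg
α₀ = 1/(1 + K1/[H⁺] + K1K2/[H⁺]²) = 1/(1 + 10^+1.79 + 10^+0.36) = 0.01540
DIC = [CO2*]/α₀ = 5.574×10^-5 / 0.01540 = 3.620 mmol/kg
[CO3²⁻] = α₂·DIC; α₂ = 0.03527, so [CO3²⁻] = 0.03527 × 3.620 = 0.128 mmol/kg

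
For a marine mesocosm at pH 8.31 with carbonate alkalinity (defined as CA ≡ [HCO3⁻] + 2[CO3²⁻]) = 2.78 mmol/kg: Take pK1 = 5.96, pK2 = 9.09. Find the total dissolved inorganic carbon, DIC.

CA = [HCO3⁻] + 2[CO3²⁻] = (α₁ + 2α₂)·DIC
At pH 8.31: [H⁺]/K1 = 10^-2.35 = 0.0044668, K2/[H⁺] = 10^-0.78 = 0.16596
α₁ = 1/(1 + 0.0044668 + 0.16596) = 1/1.1704 = 0.8544; α₂ = α₁·K2/[H⁺] = 0.1418
α₁ + 2α₂ = 1.1380
DIC = CA / (α₁ + 2α₂) = 2.78 / 1.1380 = 2.44 mmol/kg

DIC = 2.44 mmol/kg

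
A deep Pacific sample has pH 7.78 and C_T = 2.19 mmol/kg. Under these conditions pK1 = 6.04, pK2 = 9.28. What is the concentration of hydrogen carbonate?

α₁ = 1 / (1 + [H⁺]/K1 + K2/[H⁺]) = 1 / (1 + 10^-1.74 + 10^-1.50)
   = 1 / (1 + 0.018197 + 0.031623) = 1/1.0498 = 0.9525
[HCO3⁻] = α₁ × DIC = 0.9525 × 2.19 = 2.09 mmol/kg

[HCO3⁻] = 2.09 mmol/kg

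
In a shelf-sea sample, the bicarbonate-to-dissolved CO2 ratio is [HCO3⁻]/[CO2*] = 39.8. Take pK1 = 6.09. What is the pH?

From K1 = [H⁺][HCO3⁻]/[CO2*]:  pH = pK1 + log₁₀([HCO3⁻]/[CO2*])
log₁₀(39.8) = +1.600
pH = 6.09 + (+1.600) = 7.69

pH = 7.69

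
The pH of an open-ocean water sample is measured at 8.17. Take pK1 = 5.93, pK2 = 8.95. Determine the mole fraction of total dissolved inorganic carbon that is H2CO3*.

α₀ = 0.00491

α₀ = 1 / (1 + K1/[H⁺] + K1K2/[H⁺]²) = 1 / (1 + 10^+2.24 + 10^+1.46)
   = 1 / (1 + 173.78 + 28.840) = 1/203.62 = 0.004911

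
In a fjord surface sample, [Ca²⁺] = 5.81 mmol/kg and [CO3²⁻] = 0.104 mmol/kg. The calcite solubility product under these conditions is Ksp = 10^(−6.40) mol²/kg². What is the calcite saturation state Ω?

Ω = 1.52

Ksp = 10^(−6.40) = 3.981×10^-7
Ω = [Ca²⁺][CO3²⁻]/Ksp = (5.81×10^-3)(0.104×10^-3) / 3.981×10^-7 = 1.52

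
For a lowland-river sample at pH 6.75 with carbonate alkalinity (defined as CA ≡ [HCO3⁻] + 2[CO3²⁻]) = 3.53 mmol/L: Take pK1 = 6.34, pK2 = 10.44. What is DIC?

CA = [HCO3⁻] + 2[CO3²⁻] = (α₁ + 2α₂)·DIC
At pH 6.75: [H⁺]/K1 = 10^-0.41 = 0.38905, K2/[H⁺] = 10^-3.69 = 0.00020417
α₁ = 1/(1 + 0.38905 + 0.00020417) = 1/1.3892 = 0.7198; α₂ = α₁·K2/[H⁺] = 0.0001470
α₁ + 2α₂ = 0.7201
DIC = CA / (α₁ + 2α₂) = 3.53 / 0.7201 = 4.90 mmol/L

DIC = 4.90 mmol/L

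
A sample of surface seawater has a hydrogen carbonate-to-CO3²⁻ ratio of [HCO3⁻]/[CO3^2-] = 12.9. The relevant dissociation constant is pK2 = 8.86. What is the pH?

From K2 = [H⁺][CO3^2-]/[HCO3⁻]:  pH = pK2 − log₁₀([HCO3⁻]/[CO3^2-])
log₁₀(12.9) = +1.111
pH = 8.86 − (+1.111) = 7.75

pH = 7.75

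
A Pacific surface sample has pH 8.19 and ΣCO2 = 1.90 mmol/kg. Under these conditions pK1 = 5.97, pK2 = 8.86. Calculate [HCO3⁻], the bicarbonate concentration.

α₁ = 1 / (1 + [H⁺]/K1 + K2/[H⁺]) = 1 / (1 + 10^-2.22 + 10^-0.67)
   = 1 / (1 + 0.0060256 + 0.21380) = 1/1.2198 = 0.8198
[HCO3⁻] = α₁ × DIC = 0.8198 × 1.90 = 1.56 mmol/kg

[HCO3⁻] = 1.56 mmol/kg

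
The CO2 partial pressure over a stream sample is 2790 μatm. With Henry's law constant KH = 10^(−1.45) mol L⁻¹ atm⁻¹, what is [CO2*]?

KH = 10^(−1.45) = 3.548×10^-2 mol L⁻¹ atm⁻¹
[CO2*] = KH · pCO2 = 3.548×10^-2 × 2790×10^-6 atm = 9.90×10^-5 mol/L

[CO2*] = 99.0 μmol/L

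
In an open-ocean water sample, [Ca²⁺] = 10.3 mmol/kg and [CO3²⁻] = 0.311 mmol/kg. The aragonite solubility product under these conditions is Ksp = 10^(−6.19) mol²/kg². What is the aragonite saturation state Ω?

Ksp = 10^(−6.19) = 6.457×10^-7
Ω = [Ca²⁺][CO3²⁻]/Ksp = (10.3×10^-3)(0.311×10^-3) / 6.457×10^-7 = 4.96

Ω = 4.96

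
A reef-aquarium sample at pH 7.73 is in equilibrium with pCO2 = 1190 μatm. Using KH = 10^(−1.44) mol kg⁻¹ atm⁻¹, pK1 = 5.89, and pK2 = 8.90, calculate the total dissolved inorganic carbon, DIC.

[CO2*] = KH · pCO2 = 10^(−1.44) × 1190×10^-6 = 4.321×10^-5 mol/kg
α₀ = 1/(1 + K1/[H⁺] + K1K2/[H⁺]²) = 1/(1 + 10^+1.84 + 10^+0.67) = 0.01336
DIC = [CO2*]/α₀ = 4.321×10^-5 / 0.01336 = 3.23 mmol/kg

DIC = 3.23 mmol/kg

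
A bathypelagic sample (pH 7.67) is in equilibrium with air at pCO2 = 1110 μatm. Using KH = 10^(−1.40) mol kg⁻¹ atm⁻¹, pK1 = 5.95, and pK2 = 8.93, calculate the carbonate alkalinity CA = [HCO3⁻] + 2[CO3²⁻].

[CO2*] = KH · pCO2 = 10^(−1.40) × 1110×10^-6 = 4.419×10^-5 mol/kg
α₀ = 1/(1 + K1/[H⁺] + K1K2/[H⁺]²) = 1/(1 + 10^+1.72 + 10^+0.46) = 0.01774
DIC = [CO2*]/α₀ = 4.419×10^-5 / 0.01774 = 2.491 mmol/kg
CA = (α₁ + 2α₂)·DIC = (0.9311 + 2×0.05117) × 2.491 = 2.57 mmol/kg

CA = 2.57 mmol/kg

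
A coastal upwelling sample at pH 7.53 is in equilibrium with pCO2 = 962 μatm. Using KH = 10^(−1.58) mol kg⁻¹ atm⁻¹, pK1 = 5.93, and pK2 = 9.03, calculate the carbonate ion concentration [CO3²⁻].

[CO2*] = KH · pCO2 = 10^(−1.58) × 962×10^-6 = 2.530×10^-5 mol/kg
α₀ = 1/(1 + K1/[H⁺] + K1K2/[H⁺]²) = 1/(1 + 10^+1.60 + 10^+0.10) = 0.02377
DIC = [CO2*]/α₀ = 2.530×10^-5 / 0.02377 = 1.064 mmol/kg
[CO3²⁻] = α₂·DIC; α₂ = 0.02992, so [CO3²⁻] = 0.02992 × 1.064 = 0.0319 mmol/kg

[CO3²⁻] = 0.0319 mmol/kg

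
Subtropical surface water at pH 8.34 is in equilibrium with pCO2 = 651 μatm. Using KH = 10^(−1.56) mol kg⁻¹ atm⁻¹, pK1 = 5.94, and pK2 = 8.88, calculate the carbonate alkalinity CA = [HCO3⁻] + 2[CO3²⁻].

[CO2*] = KH · pCO2 = 10^(−1.56) × 651×10^-6 = 1.793×10^-5 mol/kg
α₀ = 1/(1 + K1/[H⁺] + K1K2/[H⁺]²) = 1/(1 + 10^+2.40 + 10^+1.86) = 0.003080
DIC = [CO2*]/α₀ = 1.793×10^-5 / 0.003080 = 5.821 mmol/kg
CA = (α₁ + 2α₂)·DIC = (0.7738 + 2×0.2232) × 5.821 = 7.10 mmol/kg

CA = 7.10 mmol/kg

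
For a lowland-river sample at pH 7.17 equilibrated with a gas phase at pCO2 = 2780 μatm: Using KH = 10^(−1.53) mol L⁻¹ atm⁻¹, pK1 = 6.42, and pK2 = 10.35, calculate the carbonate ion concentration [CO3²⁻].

[CO2*] = KH · pCO2 = 10^(−1.53) × 2780×10^-6 = 8.204×10^-5 mol/L
α₀ = 1/(1 + K1/[H⁺] + K1K2/[H⁺]²) = 1/(1 + 10^+0.75 + 10^-2.43) = 0.1509
DIC = [CO2*]/α₀ = 8.204×10^-5 / 0.1509 = 0.5437 mmol/L
[CO3²⁻] = α₂·DIC; α₂ = 0.0005606, so [CO3²⁻] = 0.0005606 × 0.5437 = 0.000305 mmol/L = 0.305 μmol/L

[CO3²⁻] = 0.305 μmol/L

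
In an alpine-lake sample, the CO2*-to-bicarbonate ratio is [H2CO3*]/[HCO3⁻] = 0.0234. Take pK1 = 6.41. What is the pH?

From K1 = [H⁺][HCO3⁻]/[H2CO3*]:  pH = pK1 − log₁₀([H2CO3*]/[HCO3⁻])
log₁₀(0.0234) = -1.631
pH = 6.41 − (-1.631) = 8.04

pH = 8.04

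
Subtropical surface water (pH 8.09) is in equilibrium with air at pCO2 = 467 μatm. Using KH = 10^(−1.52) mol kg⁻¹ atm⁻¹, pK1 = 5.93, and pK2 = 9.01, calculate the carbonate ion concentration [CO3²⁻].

[CO3²⁻] = 0.245 mmol/kg

[CO2*] = KH · pCO2 = 10^(−1.52) × 467×10^-6 = 1.410×10^-5 mol/kg
α₀ = 1/(1 + K1/[H⁺] + K1K2/[H⁺]²) = 1/(1 + 10^+2.16 + 10^+1.24) = 0.006138
DIC = [CO2*]/α₀ = 1.410×10^-5 / 0.006138 = 2.298 mmol/kg
[CO3²⁻] = α₂·DIC; α₂ = 0.1067, so [CO3²⁻] = 0.1067 × 2.298 = 0.245 mmol/kg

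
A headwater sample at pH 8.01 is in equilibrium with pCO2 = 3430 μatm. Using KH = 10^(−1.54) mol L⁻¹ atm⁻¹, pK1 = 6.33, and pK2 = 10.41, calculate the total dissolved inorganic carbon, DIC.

DIC = 4.85 mmol/L

[CO2*] = KH · pCO2 = 10^(−1.54) × 3430×10^-6 = 9.892×10^-5 mol/L
α₀ = 1/(1 + K1/[H⁺] + K1K2/[H⁺]²) = 1/(1 + 10^+1.68 + 10^-0.72) = 0.02039
DIC = [CO2*]/α₀ = 9.892×10^-5 / 0.02039 = 4.85 mmol/L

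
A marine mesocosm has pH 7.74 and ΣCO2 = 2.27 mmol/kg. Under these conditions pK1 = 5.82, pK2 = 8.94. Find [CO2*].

[CO2*] = 0.0254 mmol/kg

α₀ = 1 / (1 + K1/[H⁺] + K1K2/[H⁺]²) = 1 / (1 + 10^+1.92 + 10^+0.72)
   = 1 / (1 + 83.176 + 5.2481) = 1/89.424 = 0.01118
[CO2*] = α₀ × DIC = 0.01118 × 2.27 = 0.0254 mmol/kg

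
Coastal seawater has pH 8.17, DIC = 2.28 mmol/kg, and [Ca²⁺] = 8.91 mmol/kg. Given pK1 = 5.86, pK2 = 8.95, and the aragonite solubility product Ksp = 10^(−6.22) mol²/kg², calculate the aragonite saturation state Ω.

α₂ = 1 / (1 + [H⁺]/K2 + [H⁺]²/(K1K2)) = 1 / (1 + 10^+0.78 + 10^-1.53)
   = 1 / (1 + 6.0256 + 0.029512) = 1/7.0551 = 0.1417
[CO3²⁻] = α₂ × DIC = 0.1417 × 2.28 = 0.3232 mmol/kg
Ksp = 10^(−6.22) = 6.026×10^-7
Ω = [Ca²⁺][CO3²⁻]/Ksp = (8.91×10^-3)(3.232×10^-4) / 6.026×10^-7 = 4.78

Ω = 4.78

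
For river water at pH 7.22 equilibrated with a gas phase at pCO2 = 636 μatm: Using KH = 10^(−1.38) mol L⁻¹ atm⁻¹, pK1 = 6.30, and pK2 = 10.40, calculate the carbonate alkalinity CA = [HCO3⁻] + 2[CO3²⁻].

CA = 0.221 mmol/L

[CO2*] = KH · pCO2 = 10^(−1.38) × 636×10^-6 = 2.651×10^-5 mol/L
α₀ = 1/(1 + K1/[H⁺] + K1K2/[H⁺]²) = 1/(1 + 10^+0.92 + 10^-2.26) = 0.1073
DIC = [CO2*]/α₀ = 2.651×10^-5 / 0.1073 = 0.2472 mmol/L
CA = (α₁ + 2α₂)·DIC = (0.8922 + 2×0.0005894) × 0.2472 = 0.221 mmol/L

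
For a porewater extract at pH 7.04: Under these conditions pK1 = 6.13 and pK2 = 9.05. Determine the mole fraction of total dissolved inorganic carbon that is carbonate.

α₂ = 0.00863

α₂ = 1 / (1 + [H⁺]/K2 + [H⁺]²/(K1K2)) = 1 / (1 + 10^+2.01 + 10^+1.10)
   = 1 / (1 + 102.33 + 12.589) = 1/115.92 = 0.008627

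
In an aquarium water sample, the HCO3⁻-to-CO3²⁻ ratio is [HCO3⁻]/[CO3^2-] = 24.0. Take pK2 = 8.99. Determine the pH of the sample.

pH = 7.61

From K2 = [H⁺][CO3^2-]/[HCO3⁻]:  pH = pK2 − log₁₀([HCO3⁻]/[CO3^2-])
log₁₀(24.0) = +1.380
pH = 8.99 − (+1.380) = 7.61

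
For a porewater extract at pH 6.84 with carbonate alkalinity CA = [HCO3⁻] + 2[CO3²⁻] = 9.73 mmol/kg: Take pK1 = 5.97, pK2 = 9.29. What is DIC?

DIC = 11.0 mmol/kg

CA = [HCO3⁻] + 2[CO3²⁻] = (α₁ + 2α₂)·DIC
At pH 6.84: [H⁺]/K1 = 10^-0.87 = 0.13490, K2/[H⁺] = 10^-2.45 = 0.0035481
α₁ = 1/(1 + 0.13490 + 0.0035481) = 1/1.1384 = 0.8784; α₂ = α₁·K2/[H⁺] = 0.003117
α₁ + 2α₂ = 0.8846
DIC = CA / (α₁ + 2α₂) = 9.73 / 0.8846 = 11.0 mmol/kg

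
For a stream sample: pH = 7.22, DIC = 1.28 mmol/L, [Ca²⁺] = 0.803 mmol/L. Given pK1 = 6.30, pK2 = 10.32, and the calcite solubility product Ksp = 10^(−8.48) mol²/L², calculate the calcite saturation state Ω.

α₂ = 1 / (1 + [H⁺]/K2 + [H⁺]²/(K1K2)) = 1 / (1 + 10^+3.10 + 10^+2.18)
   = 1 / (1 + 1258.9 + 151.36) = 1/1411.3 = 0.0007086
[CO3²⁻] = α₂ × DIC = 0.0007086 × 1.28 = 0.0009070 mmol/L = 0.9070 μmol/L
Ksp = 10^(−8.48) = 3.311×10^-9
Ω = [Ca²⁺][CO3²⁻]/Ksp = (0.803×10^-3)(9.070×10^-7) / 3.311×10^-9 = 0.220

Ω = 0.220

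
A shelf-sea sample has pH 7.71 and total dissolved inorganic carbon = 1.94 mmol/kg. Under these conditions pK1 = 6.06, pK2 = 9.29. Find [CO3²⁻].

[CO3²⁻] = 0.0487 mmol/kg

α₂ = 1 / (1 + [H⁺]/K2 + [H⁺]²/(K1K2)) = 1 / (1 + 10^+1.58 + 10^-0.07)
   = 1 / (1 + 38.019 + 0.85114) = 1/39.870 = 0.02508
[CO3²⁻] = α₂ × DIC = 0.02508 × 1.94 = 0.0487 mmol/kg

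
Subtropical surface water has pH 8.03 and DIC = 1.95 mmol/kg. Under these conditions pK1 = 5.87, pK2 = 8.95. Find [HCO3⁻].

[HCO3⁻] = 1.73 mmol/kg

α₁ = 1 / (1 + [H⁺]/K1 + K2/[H⁺]) = 1 / (1 + 10^-2.16 + 10^-0.92)
   = 1 / (1 + 0.0069183 + 0.12023) = 1/1.1271 = 0.8872
[HCO3⁻] = α₁ × DIC = 0.8872 × 1.95 = 1.73 mmol/kg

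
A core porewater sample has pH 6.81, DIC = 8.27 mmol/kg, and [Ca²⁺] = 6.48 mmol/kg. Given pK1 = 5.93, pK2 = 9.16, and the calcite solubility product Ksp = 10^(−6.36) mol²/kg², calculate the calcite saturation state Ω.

Ω = 0.483

α₂ = 1 / (1 + [H⁺]/K2 + [H⁺]²/(K1K2)) = 1 / (1 + 10^+2.35 + 10^+1.47)
   = 1 / (1 + 223.87 + 29.512) = 1/254.38 = 0.003931
[CO3²⁻] = α₂ × DIC = 0.003931 × 8.27 = 0.03251 mmol/kg
Ksp = 10^(−6.36) = 4.365×10^-7
Ω = [Ca²⁺][CO3²⁻]/Ksp = (6.48×10^-3)(3.251×10^-5) / 4.365×10^-7 = 0.483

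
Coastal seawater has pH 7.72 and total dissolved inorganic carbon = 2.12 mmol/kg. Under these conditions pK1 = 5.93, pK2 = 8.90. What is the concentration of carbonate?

α₂ = 1 / (1 + [H⁺]/K2 + [H⁺]²/(K1K2)) = 1 / (1 + 10^+1.18 + 10^-0.61)
   = 1 / (1 + 15.136 + 0.24547) = 1/16.381 = 0.06105
[CO3²⁻] = α₂ × DIC = 0.06105 × 2.12 = 0.129 mmol/kg

[CO3²⁻] = 0.129 mmol/kg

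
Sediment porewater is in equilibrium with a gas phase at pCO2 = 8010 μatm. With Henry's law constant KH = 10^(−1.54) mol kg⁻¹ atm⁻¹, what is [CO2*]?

KH = 10^(−1.54) = 2.884×10^-2 mol kg⁻¹ atm⁻¹
[CO2*] = KH · pCO2 = 2.884×10^-2 × 8010×10^-6 atm = 2.31×10^-4 mol/kg

[CO2*] = 231 μmol/kg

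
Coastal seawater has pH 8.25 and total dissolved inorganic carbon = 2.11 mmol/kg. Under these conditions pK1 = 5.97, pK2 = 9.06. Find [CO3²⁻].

[CO3²⁻] = 0.282 mmol/kg

α₂ = 1 / (1 + [H⁺]/K2 + [H⁺]²/(K1K2)) = 1 / (1 + 10^+0.81 + 10^-1.47)
   = 1 / (1 + 6.4565 + 0.033884) = 1/7.4904 = 0.1335
[CO3²⁻] = α₂ × DIC = 0.1335 × 2.11 = 0.282 mmol/kg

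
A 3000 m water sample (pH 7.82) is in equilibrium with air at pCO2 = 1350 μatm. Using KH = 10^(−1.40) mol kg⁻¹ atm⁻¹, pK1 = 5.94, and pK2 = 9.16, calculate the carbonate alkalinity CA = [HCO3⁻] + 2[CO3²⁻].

CA = 4.45 mmol/kg

[CO2*] = KH · pCO2 = 10^(−1.40) × 1350×10^-6 = 5.374×10^-5 mol/kg
α₀ = 1/(1 + K1/[H⁺] + K1K2/[H⁺]²) = 1/(1 + 10^+1.88 + 10^+0.54) = 0.01245
DIC = [CO2*]/α₀ = 5.374×10^-5 / 0.01245 = 4.317 mmol/kg
CA = (α₁ + 2α₂)·DIC = (0.9444 + 2×0.04317) × 4.317 = 4.45 mmol/kg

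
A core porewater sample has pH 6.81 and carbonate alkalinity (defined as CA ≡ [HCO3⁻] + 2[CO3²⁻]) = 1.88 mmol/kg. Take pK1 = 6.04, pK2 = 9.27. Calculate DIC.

DIC = 2.19 mmol/kg

CA = [HCO3⁻] + 2[CO3²⁻] = (α₁ + 2α₂)·DIC
At pH 6.81: [H⁺]/K1 = 10^-0.77 = 0.16982, K2/[H⁺] = 10^-2.46 = 0.0034674
α₁ = 1/(1 + 0.16982 + 0.0034674) = 1/1.1733 = 0.8523; α₂ = α₁·K2/[H⁺] = 0.002955
α₁ + 2α₂ = 0.8582
DIC = CA / (α₁ + 2α₂) = 1.88 / 0.8582 = 2.19 mmol/kg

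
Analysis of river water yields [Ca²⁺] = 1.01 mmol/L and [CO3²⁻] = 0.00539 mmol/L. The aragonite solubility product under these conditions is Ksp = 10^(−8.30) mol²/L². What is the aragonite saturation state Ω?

Ksp = 10^(−8.30) = 5.012×10^-9
Ω = [Ca²⁺][CO3²⁻]/Ksp = (1.01×10^-3)(0.00539×10^-3) / 5.012×10^-9 = 1.09

Ω = 1.09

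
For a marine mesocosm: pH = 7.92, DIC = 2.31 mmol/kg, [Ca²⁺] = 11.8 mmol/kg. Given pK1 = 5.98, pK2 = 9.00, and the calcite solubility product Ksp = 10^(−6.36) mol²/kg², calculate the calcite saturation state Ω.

α₂ = 1 / (1 + [H⁺]/K2 + [H⁺]²/(K1K2)) = 1 / (1 + 10^+1.08 + 10^-0.86)
   = 1 / (1 + 12.023 + 0.13804) = 1/13.161 = 0.07598
[CO3²⁻] = α₂ × DIC = 0.07598 × 2.31 = 0.1755 mmol/kg
Ksp = 10^(−6.36) = 4.365×10^-7
Ω = [Ca²⁺][CO3²⁻]/Ksp = (11.8×10^-3)(1.755×10^-4) / 4.365×10^-7 = 4.74

Ω = 4.74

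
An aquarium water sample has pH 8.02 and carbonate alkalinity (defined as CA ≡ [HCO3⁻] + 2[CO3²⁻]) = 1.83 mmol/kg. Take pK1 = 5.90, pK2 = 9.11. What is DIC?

CA = [HCO3⁻] + 2[CO3²⁻] = (α₁ + 2α₂)·DIC
At pH 8.02: [H⁺]/K1 = 10^-2.12 = 0.0075858, K2/[H⁺] = 10^-1.09 = 0.081283
α₁ = 1/(1 + 0.0075858 + 0.081283) = 1/1.0889 = 0.9184; α₂ = α₁·K2/[H⁺] = 0.07465
α₁ + 2α₂ = 1.0677
DIC = CA / (α₁ + 2α₂) = 1.83 / 1.0677 = 1.71 mmol/kg

DIC = 1.71 mmol/kg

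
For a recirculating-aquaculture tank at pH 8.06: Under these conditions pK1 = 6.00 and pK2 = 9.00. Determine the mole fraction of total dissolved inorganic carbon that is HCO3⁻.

α₁ = 1 / (1 + [H⁺]/K1 + K2/[H⁺]) = 1 / (1 + 10^-2.06 + 10^-0.94)
   = 1 / (1 + 0.0087096 + 0.11482) = 1/1.1235 = 0.8901

α₁ = 0.890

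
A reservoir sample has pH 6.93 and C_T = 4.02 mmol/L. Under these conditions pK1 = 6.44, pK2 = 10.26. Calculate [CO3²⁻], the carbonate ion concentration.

[CO3²⁻] = 1.42 μmol/L

α₂ = 1 / (1 + [H⁺]/K2 + [H⁺]²/(K1K2)) = 1 / (1 + 10^+3.33 + 10^+2.84)
   = 1 / (1 + 2138.0 + 691.83) = 1/2830.8 = 0.0003533
[CO3²⁻] = α₂ × DIC = 0.0003533 × 4.02 = 0.00142 mmol/L = 1.42 μmol/L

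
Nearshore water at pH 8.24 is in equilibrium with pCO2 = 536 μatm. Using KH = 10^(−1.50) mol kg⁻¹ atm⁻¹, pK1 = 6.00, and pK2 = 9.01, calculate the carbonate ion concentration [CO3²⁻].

[CO2*] = KH · pCO2 = 10^(−1.50) × 536×10^-6 = 1.695×10^-5 mol/kg
α₀ = 1/(1 + K1/[H⁺] + K1K2/[H⁺]²) = 1/(1 + 10^+2.24 + 10^+1.47) = 0.004895
DIC = [CO2*]/α₀ = 1.695×10^-5 / 0.004895 = 3.463 mmol/kg
[CO3²⁻] = α₂·DIC; α₂ = 0.1445, so [CO3²⁻] = 0.1445 × 3.463 = 0.500 mmol/kg

[CO3²⁻] = 0.500 mmol/kg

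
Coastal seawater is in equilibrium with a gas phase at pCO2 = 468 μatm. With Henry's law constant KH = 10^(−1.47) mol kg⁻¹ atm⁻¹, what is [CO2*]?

[CO2*] = 15.9 μmol/kg

KH = 10^(−1.47) = 3.388×10^-2 mol kg⁻¹ atm⁻¹
[CO2*] = KH · pCO2 = 3.388×10^-2 × 468×10^-6 atm = 1.59×10^-5 mol/kg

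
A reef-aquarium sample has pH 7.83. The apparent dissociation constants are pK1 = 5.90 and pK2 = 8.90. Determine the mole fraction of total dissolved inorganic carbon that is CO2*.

α₀ = 1 / (1 + K1/[H⁺] + K1K2/[H⁺]²) = 1 / (1 + 10^+1.93 + 10^+0.86)
   = 1 / (1 + 85.114 + 7.2444) = 1/93.358 = 0.01071

α₀ = 0.0107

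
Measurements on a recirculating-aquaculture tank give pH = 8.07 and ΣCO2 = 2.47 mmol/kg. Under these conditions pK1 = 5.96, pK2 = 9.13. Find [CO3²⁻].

[CO3²⁻] = 0.196 mmol/kg

α₂ = 1 / (1 + [H⁺]/K2 + [H⁺]²/(K1K2)) = 1 / (1 + 10^+1.06 + 10^-1.05)
   = 1 / (1 + 11.482 + 0.089125) = 1/12.571 = 0.07955
[CO3²⁻] = α₂ × DIC = 0.07955 × 2.47 = 0.196 mmol/kg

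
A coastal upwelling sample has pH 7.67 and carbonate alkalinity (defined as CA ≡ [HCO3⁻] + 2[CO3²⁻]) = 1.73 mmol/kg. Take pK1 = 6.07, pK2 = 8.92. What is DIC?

CA = [HCO3⁻] + 2[CO3²⁻] = (α₁ + 2α₂)·DIC
At pH 7.67: [H⁺]/K1 = 10^-1.60 = 0.025119, K2/[H⁺] = 10^-1.25 = 0.056234
α₁ = 1/(1 + 0.025119 + 0.056234) = 1/1.0814 = 0.9248; α₂ = α₁·K2/[H⁺] = 0.05200
α₁ + 2α₂ = 1.0288
DIC = CA / (α₁ + 2α₂) = 1.73 / 1.0288 = 1.68 mmol/kg

DIC = 1.68 mmol/kg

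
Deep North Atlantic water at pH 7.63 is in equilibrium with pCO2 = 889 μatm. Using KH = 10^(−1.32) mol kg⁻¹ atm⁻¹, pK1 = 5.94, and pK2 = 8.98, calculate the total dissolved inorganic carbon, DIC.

DIC = 2.22 mmol/kg

[CO2*] = KH · pCO2 = 10^(−1.32) × 889×10^-6 = 4.255×10^-5 mol/kg
α₀ = 1/(1 + K1/[H⁺] + K1K2/[H⁺]²) = 1/(1 + 10^+1.69 + 10^+0.34) = 0.01917
DIC = [CO2*]/α₀ = 4.255×10^-5 / 0.01917 = 2.22 mmol/kg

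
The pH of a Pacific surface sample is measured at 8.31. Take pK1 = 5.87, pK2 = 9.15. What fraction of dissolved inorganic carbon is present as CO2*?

α₀ = 0.00316

α₀ = 1 / (1 + K1/[H⁺] + K1K2/[H⁺]²) = 1 / (1 + 10^+2.44 + 10^+1.60)
   = 1 / (1 + 275.42 + 39.811) = 1/316.23 = 0.003162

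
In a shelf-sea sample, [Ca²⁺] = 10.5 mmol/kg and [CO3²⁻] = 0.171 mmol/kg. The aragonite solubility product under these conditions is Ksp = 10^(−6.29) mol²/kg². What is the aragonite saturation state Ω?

Ω = 3.50

Ksp = 10^(−6.29) = 5.129×10^-7
Ω = [Ca²⁺][CO3²⁻]/Ksp = (10.5×10^-3)(0.171×10^-3) / 5.129×10^-7 = 3.50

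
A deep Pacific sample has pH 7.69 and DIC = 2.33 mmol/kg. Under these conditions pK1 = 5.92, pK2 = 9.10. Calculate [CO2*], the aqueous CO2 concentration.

α₀ = 1 / (1 + K1/[H⁺] + K1K2/[H⁺]²) = 1 / (1 + 10^+1.77 + 10^+0.36)
   = 1 / (1 + 58.884 + 2.2909) = 1/62.175 = 0.01608
[CO2*] = α₀ × DIC = 0.01608 × 2.33 = 0.0375 mmol/kg

[CO2*] = 0.0375 mmol/kg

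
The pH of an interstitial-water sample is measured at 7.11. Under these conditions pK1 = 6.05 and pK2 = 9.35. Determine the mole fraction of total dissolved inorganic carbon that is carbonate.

α₂ = 0.00527

α₂ = 1 / (1 + [H⁺]/K2 + [H⁺]²/(K1K2)) = 1 / (1 + 10^+2.24 + 10^+1.18)
   = 1 / (1 + 173.78 + 15.136) = 1/189.92 = 0.005265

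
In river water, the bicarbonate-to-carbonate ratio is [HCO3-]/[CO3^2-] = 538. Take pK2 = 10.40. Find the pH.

From K2 = [H⁺][CO3^2-]/[HCO3-]:  pH = pK2 − log₁₀([HCO3-]/[CO3^2-])
log₁₀(538) = +2.731
pH = 10.40 − (+2.731) = 7.67

pH = 7.67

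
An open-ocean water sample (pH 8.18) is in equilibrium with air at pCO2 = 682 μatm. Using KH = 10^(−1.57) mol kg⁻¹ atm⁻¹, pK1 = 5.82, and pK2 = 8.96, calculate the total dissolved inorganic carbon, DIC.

DIC = 4.92 mmol/kg

[CO2*] = KH · pCO2 = 10^(−1.57) × 682×10^-6 = 1.836×10^-5 mol/kg
α₀ = 1/(1 + K1/[H⁺] + K1K2/[H⁺]²) = 1/(1 + 10^+2.36 + 10^+1.58) = 0.003730
DIC = [CO2*]/α₀ = 1.836×10^-5 / 0.003730 = 4.92 mmol/kg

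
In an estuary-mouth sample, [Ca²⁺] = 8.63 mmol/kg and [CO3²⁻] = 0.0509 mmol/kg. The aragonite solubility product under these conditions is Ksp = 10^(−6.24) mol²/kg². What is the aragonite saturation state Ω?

Ω = 0.763

Ksp = 10^(−6.24) = 5.754×10^-7
Ω = [Ca²⁺][CO3²⁻]/Ksp = (8.63×10^-3)(0.0509×10^-3) / 5.754×10^-7 = 0.763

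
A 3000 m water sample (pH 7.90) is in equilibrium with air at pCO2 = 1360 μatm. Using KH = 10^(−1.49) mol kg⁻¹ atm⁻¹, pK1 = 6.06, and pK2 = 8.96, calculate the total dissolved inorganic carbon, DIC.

DIC = 3.35 mmol/kg

[CO2*] = KH · pCO2 = 10^(−1.49) × 1360×10^-6 = 4.401×10^-5 mol/kg
α₀ = 1/(1 + K1/[H⁺] + K1K2/[H⁺]²) = 1/(1 + 10^+1.84 + 10^+0.78) = 0.01312
DIC = [CO2*]/α₀ = 4.401×10^-5 / 0.01312 = 3.35 mmol/kg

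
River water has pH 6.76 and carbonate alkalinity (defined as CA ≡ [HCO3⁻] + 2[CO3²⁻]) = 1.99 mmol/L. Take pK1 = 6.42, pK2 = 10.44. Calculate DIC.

DIC = 2.90 mmol/L

CA = [HCO3⁻] + 2[CO3²⁻] = (α₁ + 2α₂)·DIC
At pH 6.76: [H⁺]/K1 = 10^-0.34 = 0.45709, K2/[H⁺] = 10^-3.68 = 0.00020893
α₁ = 1/(1 + 0.45709 + 0.00020893) = 1/1.4573 = 0.6862; α₂ = α₁·K2/[H⁺] = 0.0001434
α₁ + 2α₂ = 0.6865
DIC = CA / (α₁ + 2α₂) = 1.99 / 0.6865 = 2.90 mmol/L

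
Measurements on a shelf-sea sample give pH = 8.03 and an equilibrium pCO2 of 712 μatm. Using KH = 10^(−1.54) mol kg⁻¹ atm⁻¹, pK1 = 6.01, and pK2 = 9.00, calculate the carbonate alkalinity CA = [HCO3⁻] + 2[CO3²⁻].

CA = 2.61 mmol/kg

[CO2*] = KH · pCO2 = 10^(−1.54) × 712×10^-6 = 2.053×10^-5 mol/kg
α₀ = 1/(1 + K1/[H⁺] + K1K2/[H⁺]²) = 1/(1 + 10^+2.02 + 10^+1.05) = 0.008552
DIC = [CO2*]/α₀ = 2.053×10^-5 / 0.008552 = 2.401 mmol/kg
CA = (α₁ + 2α₂)·DIC = (0.8955 + 2×0.09595) × 2.401 = 2.61 mmol/kg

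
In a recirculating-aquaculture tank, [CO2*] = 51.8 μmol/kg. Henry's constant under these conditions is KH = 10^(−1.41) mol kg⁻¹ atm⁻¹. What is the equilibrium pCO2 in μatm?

KH = 10^(−1.41) = 3.890×10^-2 mol kg⁻¹ atm⁻¹
pCO2 = [CO2*]/KH = 51.8×10^-6 / 3.890×10^-2 = 1.33×10^-3 atm = 1330 μatm

pCO2 = 1330 μatm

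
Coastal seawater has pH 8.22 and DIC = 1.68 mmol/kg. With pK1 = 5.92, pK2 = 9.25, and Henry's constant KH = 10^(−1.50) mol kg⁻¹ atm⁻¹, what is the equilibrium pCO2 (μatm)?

pCO2 = 242 μatm

α₀ = 1 / (1 + K1/[H⁺] + K1K2/[H⁺]²) = 1 / (1 + 10^+2.30 + 10^+1.27)
   = 1 / (1 + 199.53 + 18.621) = 1/219.15 = 0.004563
[CO2*] = α₀ × DIC = 0.004563 × 1.68 = 0.007666 mmol/kg = 7.666 μmol/kg
pCO2 = [CO2*]/KH = 7.666×10^-6 / 3.162×10^-2 = 242 μatm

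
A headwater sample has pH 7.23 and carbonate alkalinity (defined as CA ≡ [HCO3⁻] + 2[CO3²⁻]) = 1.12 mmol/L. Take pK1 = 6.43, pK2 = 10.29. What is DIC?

DIC = 1.30 mmol/L

CA = [HCO3⁻] + 2[CO3²⁻] = (α₁ + 2α₂)·DIC
At pH 7.23: [H⁺]/K1 = 10^-0.80 = 0.15849, K2/[H⁺] = 10^-3.06 = 0.00087096
α₁ = 1/(1 + 0.15849 + 0.00087096) = 1/1.1594 = 0.8625; α₂ = α₁·K2/[H⁺] = 0.0007512
α₁ + 2α₂ = 0.8640
DIC = CA / (α₁ + 2α₂) = 1.12 / 0.8640 = 1.30 mmol/L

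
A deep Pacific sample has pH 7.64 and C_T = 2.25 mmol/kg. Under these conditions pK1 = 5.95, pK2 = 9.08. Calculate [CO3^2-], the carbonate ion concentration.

α₂ = 1 / (1 + [H⁺]/K2 + [H⁺]²/(K1K2)) = 1 / (1 + 10^+1.44 + 10^-0.25)
   = 1 / (1 + 27.542 + 0.56234) = 1/29.105 = 0.03436
[CO3²⁻] = α₂ × DIC = 0.03436 × 2.25 = 0.0773 mmol/kg

[CO3²⁻] = 0.0773 mmol/kg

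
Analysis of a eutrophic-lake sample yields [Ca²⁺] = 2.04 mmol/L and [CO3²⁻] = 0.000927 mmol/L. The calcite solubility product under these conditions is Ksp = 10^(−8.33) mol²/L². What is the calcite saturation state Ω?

Ksp = 10^(−8.33) = 4.677×10^-9
Ω = [Ca²⁺][CO3²⁻]/Ksp = (2.04×10^-3)(0.000927×10^-3) / 4.677×10^-9 = 0.404

Ω = 0.404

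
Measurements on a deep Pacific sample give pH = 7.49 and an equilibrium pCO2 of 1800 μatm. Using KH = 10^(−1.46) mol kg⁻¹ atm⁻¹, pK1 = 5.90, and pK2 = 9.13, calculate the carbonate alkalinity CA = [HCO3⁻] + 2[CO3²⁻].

[CO2*] = KH · pCO2 = 10^(−1.46) × 1800×10^-6 = 6.241×10^-5 mol/kg
α₀ = 1/(1 + K1/[H⁺] + K1K2/[H⁺]²) = 1/(1 + 10^+1.59 + 10^-0.05) = 0.02451
DIC = [CO2*]/α₀ = 6.241×10^-5 / 0.02451 = 2.546 mmol/kg
CA = (α₁ + 2α₂)·DIC = (0.9536 + 2×0.02185) × 2.546 = 2.54 mmol/kg

CA = 2.54 mmol/kg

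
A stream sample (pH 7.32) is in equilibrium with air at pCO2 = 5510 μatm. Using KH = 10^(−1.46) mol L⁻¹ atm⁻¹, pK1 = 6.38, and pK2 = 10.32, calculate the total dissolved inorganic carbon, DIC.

DIC = 1.86 mmol/L

[CO2*] = KH · pCO2 = 10^(−1.46) × 5510×10^-6 = 1.911×10^-4 mol/L
α₀ = 1/(1 + K1/[H⁺] + K1K2/[H⁺]²) = 1/(1 + 10^+0.94 + 10^-2.06) = 0.1029
DIC = [CO2*]/α₀ = 1.911×10^-4 / 0.1029 = 1.86 mmol/L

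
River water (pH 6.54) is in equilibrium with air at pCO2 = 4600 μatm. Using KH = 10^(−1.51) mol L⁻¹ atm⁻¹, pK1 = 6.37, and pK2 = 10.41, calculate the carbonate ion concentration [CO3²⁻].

[CO2*] = KH · pCO2 = 10^(−1.51) × 4600×10^-6 = 1.422×10^-4 mol/L
α₀ = 1/(1 + K1/[H⁺] + K1K2/[H⁺]²) = 1/(1 + 10^+0.17 + 10^-3.70) = 0.4033
DIC = [CO2*]/α₀ = 1.422×10^-4 / 0.4033 = 0.3524 mmol/L
[CO3²⁻] = α₂·DIC; α₂ = 8.048×10^-5, so [CO3²⁻] = 8.048×10^-5 × 0.3524 = 2.84×10^-5 mmol/L = 0.0284 μmol/L

[CO3²⁻] = 0.0284 μmol/L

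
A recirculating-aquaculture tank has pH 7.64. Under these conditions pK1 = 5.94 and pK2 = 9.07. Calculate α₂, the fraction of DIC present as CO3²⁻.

α₂ = 0.0351

α₂ = 1 / (1 + [H⁺]/K2 + [H⁺]²/(K1K2)) = 1 / (1 + 10^+1.43 + 10^-0.27)
   = 1 / (1 + 26.915 + 0.53703) = 1/28.452 = 0.03515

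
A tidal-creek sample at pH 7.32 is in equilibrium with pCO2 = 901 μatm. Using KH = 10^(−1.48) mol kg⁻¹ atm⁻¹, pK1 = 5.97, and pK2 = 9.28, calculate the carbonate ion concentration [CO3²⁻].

[CO3²⁻] = 7.32 μmol/kg

[CO2*] = KH · pCO2 = 10^(−1.48) × 901×10^-6 = 2.983×10^-5 mol/kg
α₀ = 1/(1 + K1/[H⁺] + K1K2/[H⁺]²) = 1/(1 + 10^+1.35 + 10^-0.61) = 0.04231
DIC = [CO2*]/α₀ = 2.983×10^-5 / 0.04231 = 0.7051 mmol/kg
[CO3²⁻] = α₂·DIC; α₂ = 0.01039, so [CO3²⁻] = 0.01039 × 0.7051 = 0.00732 mmol/kg = 7.32 μmol/kg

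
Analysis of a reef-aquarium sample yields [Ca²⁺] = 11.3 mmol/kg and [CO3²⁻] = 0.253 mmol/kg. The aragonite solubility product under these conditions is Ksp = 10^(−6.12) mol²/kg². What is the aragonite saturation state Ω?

Ω = 3.77

Ksp = 10^(−6.12) = 7.586×10^-7
Ω = [Ca²⁺][CO3²⁻]/Ksp = (11.3×10^-3)(0.253×10^-3) / 7.586×10^-7 = 3.77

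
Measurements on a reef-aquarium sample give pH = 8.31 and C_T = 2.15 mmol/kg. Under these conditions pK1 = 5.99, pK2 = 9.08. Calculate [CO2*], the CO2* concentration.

[CO2*] = 8.76 μmol/kg

α₀ = 1 / (1 + K1/[H⁺] + K1K2/[H⁺]²) = 1 / (1 + 10^+2.32 + 10^+1.55)
   = 1 / (1 + 208.93 + 35.481) = 1/245.41 = 0.004075
[CO2*] = α₀ × DIC = 0.004075 × 2.15 = 0.00876 mmol/kg = 8.76 μmol/kg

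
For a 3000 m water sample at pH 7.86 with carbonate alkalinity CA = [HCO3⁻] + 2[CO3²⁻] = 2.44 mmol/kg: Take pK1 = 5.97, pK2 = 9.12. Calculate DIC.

DIC = 2.35 mmol/kg

CA = [HCO3⁻] + 2[CO3²⁻] = (α₁ + 2α₂)·DIC
At pH 7.86: [H⁺]/K1 = 10^-1.89 = 0.012882, K2/[H⁺] = 10^-1.26 = 0.054954
α₁ = 1/(1 + 0.012882 + 0.054954) = 1/1.0678 = 0.9365; α₂ = α₁·K2/[H⁺] = 0.05146
α₁ + 2α₂ = 1.0394
DIC = CA / (α₁ + 2α₂) = 2.44 / 1.0394 = 2.35 mmol/kg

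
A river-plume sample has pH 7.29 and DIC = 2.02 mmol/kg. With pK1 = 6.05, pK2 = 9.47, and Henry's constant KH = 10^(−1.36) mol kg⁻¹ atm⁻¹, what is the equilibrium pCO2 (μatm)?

α₀ = 1 / (1 + K1/[H⁺] + K1K2/[H⁺]²) = 1 / (1 + 10^+1.24 + 10^-0.94)
   = 1 / (1 + 17.378 + 0.11482) = 1/18.493 = 0.05408
[CO2*] = α₀ × DIC = 0.05408 × 2.02 = 0.1092 mmol/kg
pCO2 = [CO2*]/KH = 1.092×10^-4 / 4.365×10^-2 = 2500 μatm

pCO2 = 2500 μatm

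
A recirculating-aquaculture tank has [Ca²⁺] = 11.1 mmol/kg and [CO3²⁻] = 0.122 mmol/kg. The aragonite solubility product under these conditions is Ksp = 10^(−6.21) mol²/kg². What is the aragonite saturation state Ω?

Ksp = 10^(−6.21) = 6.166×10^-7
Ω = [Ca²⁺][CO3²⁻]/Ksp = (11.1×10^-3)(0.122×10^-3) / 6.166×10^-7 = 2.20

Ω = 2.20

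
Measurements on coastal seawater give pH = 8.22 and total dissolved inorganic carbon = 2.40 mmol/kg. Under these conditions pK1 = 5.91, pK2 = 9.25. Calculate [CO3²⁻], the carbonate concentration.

[CO3²⁻] = 0.204 mmol/kg

α₂ = 1 / (1 + [H⁺]/K2 + [H⁺]²/(K1K2)) = 1 / (1 + 10^+1.03 + 10^-1.28)
   = 1 / (1 + 10.715 + 0.052481) = 1/11.768 = 0.08498
[CO3²⁻] = α₂ × DIC = 0.08498 × 2.40 = 0.204 mmol/kg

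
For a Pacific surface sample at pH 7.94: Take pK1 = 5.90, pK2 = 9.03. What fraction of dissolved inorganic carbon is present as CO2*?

α₀ = 1 / (1 + K1/[H⁺] + K1K2/[H⁺]²) = 1 / (1 + 10^+2.04 + 10^+0.95)
   = 1 / (1 + 109.65 + 8.9125) = 1/119.56 = 0.008364

α₀ = 0.00836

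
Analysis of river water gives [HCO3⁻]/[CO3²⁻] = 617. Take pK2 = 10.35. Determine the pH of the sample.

From K2 = [H⁺][CO3²⁻]/[HCO3⁻]:  pH = pK2 − log₁₀([HCO3⁻]/[CO3²⁻])
log₁₀(617) = +2.790
pH = 10.35 − (+2.790) = 7.56

pH = 7.56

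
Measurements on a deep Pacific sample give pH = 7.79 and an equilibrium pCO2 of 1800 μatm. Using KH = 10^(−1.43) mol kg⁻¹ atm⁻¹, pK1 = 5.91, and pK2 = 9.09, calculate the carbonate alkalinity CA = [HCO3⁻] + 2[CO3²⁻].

CA = 5.58 mmol/kg

[CO2*] = KH · pCO2 = 10^(−1.43) × 1800×10^-6 = 6.688×10^-5 mol/kg
α₀ = 1/(1 + K1/[H⁺] + K1K2/[H⁺]²) = 1/(1 + 10^+1.88 + 10^+0.58) = 0.01240
DIC = [CO2*]/α₀ = 6.688×10^-5 / 0.01240 = 5.394 mmol/kg
CA = (α₁ + 2α₂)·DIC = (0.9405 + 2×0.04714) × 5.394 = 5.58 mmol/kg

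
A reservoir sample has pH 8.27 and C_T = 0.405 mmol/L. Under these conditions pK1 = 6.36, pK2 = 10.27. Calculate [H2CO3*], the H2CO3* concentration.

α₀ = 1 / (1 + K1/[H⁺] + K1K2/[H⁺]²) = 1 / (1 + 10^+1.91 + 10^-0.09)
   = 1 / (1 + 81.283 + 0.81283) = 1/83.096 = 0.01203
[CO2*] = α₀ × DIC = 0.01203 × 0.405 = 0.00487 mmol/L = 4.87 μmol/L

[CO2*] = 4.87 μmol/L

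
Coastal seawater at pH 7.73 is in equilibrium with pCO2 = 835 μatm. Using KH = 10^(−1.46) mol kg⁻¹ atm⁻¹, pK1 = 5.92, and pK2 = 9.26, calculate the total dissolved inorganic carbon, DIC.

DIC = 1.95 mmol/kg

[CO2*] = KH · pCO2 = 10^(−1.46) × 835×10^-6 = 2.895×10^-5 mol/kg
α₀ = 1/(1 + K1/[H⁺] + K1K2/[H⁺]²) = 1/(1 + 10^+1.81 + 10^+0.28) = 0.01482
DIC = [CO2*]/α₀ = 2.895×10^-5 / 0.01482 = 1.95 mmol/kg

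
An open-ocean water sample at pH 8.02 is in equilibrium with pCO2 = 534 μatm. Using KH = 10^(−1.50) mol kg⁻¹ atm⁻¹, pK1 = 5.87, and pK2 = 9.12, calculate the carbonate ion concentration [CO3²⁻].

[CO2*] = KH · pCO2 = 10^(−1.50) × 534×10^-6 = 1.689×10^-5 mol/kg
α₀ = 1/(1 + K1/[H⁺] + K1K2/[H⁺]²) = 1/(1 + 10^+2.15 + 10^+1.05) = 0.006516
DIC = [CO2*]/α₀ = 1.689×10^-5 / 0.006516 = 2.592 mmol/kg
[CO3²⁻] = α₂·DIC; α₂ = 0.07311, so [CO3²⁻] = 0.07311 × 2.592 = 0.189 mmol/kg

[CO3²⁻] = 0.189 mmol/kg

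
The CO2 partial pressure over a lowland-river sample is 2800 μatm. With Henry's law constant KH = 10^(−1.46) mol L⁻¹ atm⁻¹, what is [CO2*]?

KH = 10^(−1.46) = 3.467×10^-2 mol L⁻¹ atm⁻¹
[CO2*] = KH · pCO2 = 3.467×10^-2 × 2800×10^-6 atm = 9.71×10^-5 mol/L

[CO2*] = 97.1 μmol/L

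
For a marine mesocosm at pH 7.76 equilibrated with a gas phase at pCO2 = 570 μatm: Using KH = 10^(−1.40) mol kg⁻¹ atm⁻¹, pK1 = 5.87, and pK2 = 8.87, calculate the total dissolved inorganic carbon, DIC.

[CO2*] = KH · pCO2 = 10^(−1.40) × 570×10^-6 = 2.269×10^-5 mol/kg
α₀ = 1/(1 + K1/[H⁺] + K1K2/[H⁺]²) = 1/(1 + 10^+1.89 + 10^+0.78) = 0.01181
DIC = [CO2*]/α₀ = 2.269×10^-5 / 0.01181 = 1.92 mmol/kg

DIC = 1.92 mmol/kg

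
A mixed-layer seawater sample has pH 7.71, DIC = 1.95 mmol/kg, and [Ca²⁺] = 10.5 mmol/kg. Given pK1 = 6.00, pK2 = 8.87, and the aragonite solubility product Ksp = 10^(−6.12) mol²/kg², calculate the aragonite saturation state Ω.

α₂ = 1 / (1 + [H⁺]/K2 + [H⁺]²/(K1K2)) = 1 / (1 + 10^+1.16 + 10^-0.55)
   = 1 / (1 + 14.454 + 0.28184) = 1/15.736 = 0.06355
[CO3²⁻] = α₂ × DIC = 0.06355 × 1.95 = 0.1239 mmol/kg
Ksp = 10^(−6.12) = 7.586×10^-7
Ω = [Ca²⁺][CO3²⁻]/Ksp = (10.5×10^-3)(1.239×10^-4) / 7.586×10^-7 = 1.72

Ω = 1.72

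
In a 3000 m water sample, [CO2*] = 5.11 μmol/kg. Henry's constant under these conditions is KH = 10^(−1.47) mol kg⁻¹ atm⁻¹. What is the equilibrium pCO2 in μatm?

KH = 10^(−1.47) = 3.388×10^-2 mol kg⁻¹ atm⁻¹
pCO2 = [CO2*]/KH = 5.11×10^-6 / 3.388×10^-2 = 1.51×10^-4 atm = 151 μatm

pCO2 = 151 μatm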